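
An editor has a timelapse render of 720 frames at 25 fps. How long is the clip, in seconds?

28.8 seconds

Running time = 720 / (25) = 28.8 s.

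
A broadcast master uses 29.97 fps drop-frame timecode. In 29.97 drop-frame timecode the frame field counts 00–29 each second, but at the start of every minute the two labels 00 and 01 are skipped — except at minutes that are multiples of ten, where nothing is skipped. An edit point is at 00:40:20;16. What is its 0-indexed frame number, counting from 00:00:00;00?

72544

Complete 10-minute blocks: 4, each 17982 frames → 71928.
Remaining 0 whole minutes in the current block: 0 frames.
Within the current minute: 20 × 30 + 16 = 616. Total = 71928 + 0 + 616 = 72544.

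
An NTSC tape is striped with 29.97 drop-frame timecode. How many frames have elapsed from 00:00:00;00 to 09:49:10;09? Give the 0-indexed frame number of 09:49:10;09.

1059447

As if non-drop at 30 labels/s: (9 × 3600 + 49 × 60 + 10) × 30 + 9 = 1060509.
Minute boundaries passed: 589; those not divisible by 10: 589 − 58 = 531; dropped labels = 2 × 531 = 1062.
Actual frame index = 1060509 − 1062 = 1059447.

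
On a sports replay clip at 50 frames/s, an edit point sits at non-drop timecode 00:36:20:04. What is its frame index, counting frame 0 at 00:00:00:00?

Total seconds to the label: (0 × 3600 + 36 × 60 + 20) = 2180.
Frame index = 2180 × 50 + 4 = 109004.

frame 109004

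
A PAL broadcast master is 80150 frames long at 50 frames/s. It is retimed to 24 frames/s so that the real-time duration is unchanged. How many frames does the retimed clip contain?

38472 frames

Target frames = source frames × (target rate / source rate) = 80150 × (24)/(50) = 80150 × 12/25 = 38472.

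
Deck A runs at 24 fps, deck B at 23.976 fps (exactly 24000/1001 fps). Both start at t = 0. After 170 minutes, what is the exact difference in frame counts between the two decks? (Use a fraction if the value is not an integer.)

244800/1001 frames

170 min = 10200 s.
A emits 24 × 10200 = 244800 frames; B emits 24000/1001 × 10200 = 244800000/1001.
Difference = 244800/1001 frames (≈ 244.5554); B is behind A.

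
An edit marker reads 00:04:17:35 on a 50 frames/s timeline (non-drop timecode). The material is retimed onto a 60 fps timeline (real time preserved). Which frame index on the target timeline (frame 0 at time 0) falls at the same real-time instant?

frame 15462

Source frame index: (0×3600 + 4×60 + 17) × 50 + 35 = 12885.
Real time: 12885 / (50) = 2577/10 s.
Target frame: (2577/10) × (60) = 15462.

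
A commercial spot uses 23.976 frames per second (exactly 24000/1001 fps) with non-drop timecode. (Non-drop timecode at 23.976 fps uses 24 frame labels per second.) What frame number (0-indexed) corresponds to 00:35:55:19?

Total seconds to the label: (0 × 3600 + 35 × 60 + 55) = 2155.
Frame index = 2155 × 24 + 19 = 51739.

51739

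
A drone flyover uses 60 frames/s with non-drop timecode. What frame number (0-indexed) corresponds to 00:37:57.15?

frame 136635

Total seconds to the label: (0 × 3600 + 37 × 60 + 57) = 2277.
Frame index = 2277 × 60 + 15 = 136635.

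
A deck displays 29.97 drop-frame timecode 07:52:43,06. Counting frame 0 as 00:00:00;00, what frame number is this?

Complete 10-minute blocks: 47, each 17982 frames → 845154.
Remaining 2 whole minutes in the current block: 1800 + 1 × 1798 = 3598 frames.
Within the current minute: 43 × 30 + 6 − 2 = 1294 (labels ;00/;01 skipped at this minute). Total = 845154 + 3598 + 1294 = 850046.

850046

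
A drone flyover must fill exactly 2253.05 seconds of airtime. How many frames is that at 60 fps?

Frames = 2253.05 × 60 = 135183.

135183 frames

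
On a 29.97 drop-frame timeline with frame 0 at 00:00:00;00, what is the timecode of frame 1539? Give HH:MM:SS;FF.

Each 10-minute DF block holds 10 × 60 × 30 − 9 × 2 = 17982 frames. 1539 ÷ 17982 → 0 full blocks, remainder 1539.
Within the partial block the first minute is 1800 frames and each further minute 1798, so 0 further minute boundaries passed. Total skipped labels = 18 × 0 + 2 × 0 = 0.
Non-drop label index = 1539 + 0 = 1539; at 30 labels/s that is 00:00:51:09, i.e. DF 00:00:51;09.

00:00:51;09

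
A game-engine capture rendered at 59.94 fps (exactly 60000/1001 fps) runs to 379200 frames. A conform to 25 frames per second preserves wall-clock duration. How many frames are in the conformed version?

Target frames = source frames × (target rate / source rate) = 379200 × (25)/(60000/1001) = 379200 × 1001/2400 = 158158.

158158 frames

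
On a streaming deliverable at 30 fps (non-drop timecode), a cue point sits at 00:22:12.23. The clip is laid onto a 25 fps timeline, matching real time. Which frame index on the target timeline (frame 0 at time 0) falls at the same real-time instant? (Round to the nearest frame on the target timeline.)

frame 33319

Source frame index: (0×3600 + 22×60 + 12) × 30 + 23 = 39983.
Real time: 39983 / (30) = 39983/30 s.
Target frame: (39983/30) × (25) = 199915/6 ≈ 33319.167 → 33319.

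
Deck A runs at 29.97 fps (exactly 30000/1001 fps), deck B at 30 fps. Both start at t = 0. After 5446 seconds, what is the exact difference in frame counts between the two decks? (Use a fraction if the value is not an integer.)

23340/143 frames

A emits 30000/1001 × 5446 = 23340000/143 frames; B emits 30 × 5446 = 163380.
Difference = 23340/143 frames (≈ 163.2168); B is ahead of A.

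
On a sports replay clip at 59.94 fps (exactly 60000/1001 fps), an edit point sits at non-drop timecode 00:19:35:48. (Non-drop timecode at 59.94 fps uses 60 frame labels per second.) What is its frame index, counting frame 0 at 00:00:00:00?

Total seconds to the label: (0 × 3600 + 19 × 60 + 35) = 1175.
Frame index = 1175 × 60 + 48 = 70548.

frame 70548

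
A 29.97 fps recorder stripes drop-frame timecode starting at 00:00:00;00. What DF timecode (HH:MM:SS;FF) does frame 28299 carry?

Ten DF minutes hold 17982 frames, so frame 28299 lies in block 1 (frames 17982–35963) with 10317 frames into that block.
The block's first minute is 1800 frames and the rest 1798 each; 10317 frames reaches minute 5, so 1 × 18 + 5 × 2 = 28 labels have been skipped so far.
Adding those back, label number 28299 + 28 = 28327 at 30 labels/s is 944 s + 7 f = 0 h 15 min 44 s frame 7, i.e. 00:15:44;07.

00:15:44;07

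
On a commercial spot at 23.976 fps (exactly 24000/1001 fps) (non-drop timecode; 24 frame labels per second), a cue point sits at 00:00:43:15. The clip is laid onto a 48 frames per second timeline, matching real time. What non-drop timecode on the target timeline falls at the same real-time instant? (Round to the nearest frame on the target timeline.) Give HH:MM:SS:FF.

Source frame index: (0×3600 + 0×60 + 43) × 24 + 15 = 1047.
Real time: 1047 / (24000/1001) = 349349/8000 s.
Target frame: (349349/8000) × (48) = 1048047/500 ≈ 2096.094 → 2096.
At 48 labels/s: frame 2096 → 00:00:43:32.

00:00:43:32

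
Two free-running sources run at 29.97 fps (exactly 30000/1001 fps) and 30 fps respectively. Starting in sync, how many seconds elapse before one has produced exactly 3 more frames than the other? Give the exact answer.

100.1 seconds

The gap grows by |30 − 30000/1001| = 30/1001 frames per second.
Time for a 3-frame gap: 3 ÷ (30/1001) = 100.1 s.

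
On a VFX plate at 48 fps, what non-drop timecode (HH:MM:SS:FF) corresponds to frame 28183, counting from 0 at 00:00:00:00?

00:09:47:07

28183 ÷ 48 = 587 full seconds, remainder 7 frames.
587 s = 0 h 9 min 47 s.
Timecode: 00:09:47:07.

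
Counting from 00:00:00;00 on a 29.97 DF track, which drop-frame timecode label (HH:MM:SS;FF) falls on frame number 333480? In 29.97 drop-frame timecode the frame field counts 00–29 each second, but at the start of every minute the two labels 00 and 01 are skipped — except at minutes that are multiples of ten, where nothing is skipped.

Each 10-minute DF block holds 10 × 60 × 30 − 9 × 2 = 17982 frames. 333480 ÷ 17982 → 18 full blocks, remainder 9804.
Within the partial block the first minute is 1800 frames and each further minute 1798, so 5 further minute boundaries passed. Total skipped labels = 18 × 18 + 2 × 5 = 334.
Non-drop label index = 333480 + 334 = 333814; at 30 labels/s that is 03:05:27:04, i.e. DF 03:05:27;04.

03:05:27;04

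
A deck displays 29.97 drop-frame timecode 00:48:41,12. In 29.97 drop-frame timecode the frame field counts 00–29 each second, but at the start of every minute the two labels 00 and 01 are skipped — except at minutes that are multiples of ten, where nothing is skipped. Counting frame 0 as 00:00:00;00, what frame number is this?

87554

Complete 10-minute blocks: 4, each 17982 frames → 71928.
Remaining 8 whole minutes in the current block: 1800 + 7 × 1798 = 14386 frames.
Within the current minute: 41 × 30 + 12 − 2 = 1240 (labels ;00/;01 skipped at this minute). Total = 71928 + 14386 + 1240 = 87554.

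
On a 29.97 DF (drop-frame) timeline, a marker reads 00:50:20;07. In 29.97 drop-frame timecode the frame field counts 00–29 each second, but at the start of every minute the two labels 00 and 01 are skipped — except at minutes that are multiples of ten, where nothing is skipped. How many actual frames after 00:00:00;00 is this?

As if non-drop at 30 labels/s: (0 × 3600 + 50 × 60 + 20) × 30 + 7 = 90607.
Minute boundaries passed: 50; those not divisible by 10: 50 − 5 = 45; dropped labels = 2 × 45 = 90.
Actual frame index = 90607 − 90 = 90517.

90517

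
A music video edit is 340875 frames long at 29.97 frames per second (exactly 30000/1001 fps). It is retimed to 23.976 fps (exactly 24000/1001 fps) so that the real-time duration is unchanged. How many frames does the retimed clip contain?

Target frames = source frames × (target rate / source rate) = 340875 × (24000/1001)/(30000/1001) = 340875 × 4/5 = 272700.

272700 frames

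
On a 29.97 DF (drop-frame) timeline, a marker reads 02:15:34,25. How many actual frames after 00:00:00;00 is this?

Complete 10-minute blocks: 13, each 17982 frames → 233766.
Remaining 5 whole minutes in the current block: 1800 + 4 × 1798 = 8992 frames.
Within the current minute: 34 × 30 + 25 − 2 = 1043 (labels ;00/;01 skipped at this minute). Total = 233766 + 8992 + 1043 = 243801.

243801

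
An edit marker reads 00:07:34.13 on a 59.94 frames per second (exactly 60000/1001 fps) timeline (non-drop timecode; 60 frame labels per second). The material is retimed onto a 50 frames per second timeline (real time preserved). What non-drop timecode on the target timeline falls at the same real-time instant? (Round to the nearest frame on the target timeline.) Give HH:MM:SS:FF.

00:07:34:34

Source frame index: (0×3600 + 7×60 + 34) × 60 + 13 = 27253.
Real time: 27253 / (60000/1001) = 27280253/60000 s.
Target frame: (27280253/60000) × (50) = 27280253/1200 ≈ 22733.544 → 22734.
At 50 labels/s: frame 22734 → 00:07:34:34.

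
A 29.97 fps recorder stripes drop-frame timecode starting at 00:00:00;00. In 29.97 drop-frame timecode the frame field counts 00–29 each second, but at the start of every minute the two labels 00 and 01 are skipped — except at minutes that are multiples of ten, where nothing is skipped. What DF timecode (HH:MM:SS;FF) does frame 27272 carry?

Ten DF minutes hold 17982 frames, so frame 27272 lies in block 1 (frames 17982–35963) with 9290 frames into that block.
The block's first minute is 1800 frames and the rest 1798 each; 9290 frames reaches minute 5, so 1 × 18 + 5 × 2 = 28 labels have been skipped so far.
Adding those back, label number 27272 + 28 = 27300 at 30 labels/s is 910 s + 0 f = 0 h 15 min 10 s frame 0, i.e. 00:15:10;00.

00:15:10;00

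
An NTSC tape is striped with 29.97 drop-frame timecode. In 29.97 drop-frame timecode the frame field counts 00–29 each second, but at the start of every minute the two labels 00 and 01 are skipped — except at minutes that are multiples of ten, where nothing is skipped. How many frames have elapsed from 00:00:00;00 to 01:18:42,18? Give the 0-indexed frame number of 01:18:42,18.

141536

As if non-drop at 30 labels/s: (1 × 3600 + 18 × 60 + 42) × 30 + 18 = 141678.
Minute boundaries passed: 78; those not divisible by 10: 78 − 7 = 71; dropped labels = 2 × 71 = 142.
Actual frame index = 141678 − 142 = 141536.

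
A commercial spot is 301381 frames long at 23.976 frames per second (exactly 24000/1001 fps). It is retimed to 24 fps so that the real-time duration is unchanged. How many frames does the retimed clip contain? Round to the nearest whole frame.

Frames at target rate = 301381 × (24) / (24000/1001) = 301682381/1000 ≈ 301682.381.
Nearest whole frame: 301682.

301682 frames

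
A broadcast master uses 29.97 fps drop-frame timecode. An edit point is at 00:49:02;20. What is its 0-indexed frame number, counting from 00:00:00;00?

Complete 10-minute blocks: 4, each 17982 frames → 71928.
Remaining 9 whole minutes in the current block: 1800 + 8 × 1798 = 16184 frames.
Within the current minute: 2 × 30 + 20 − 2 = 78 (labels ;00/;01 skipped at this minute). Total = 71928 + 16184 + 78 = 88190.

88190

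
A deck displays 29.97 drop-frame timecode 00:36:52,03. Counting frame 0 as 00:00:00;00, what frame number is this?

66297

Complete 10-minute blocks: 3, each 17982 frames → 53946.
Remaining 6 whole minutes in the current block: 1800 + 5 × 1798 = 10790 frames.
Within the current minute: 52 × 30 + 3 − 2 = 1561 (labels ;00/;01 skipped at this minute). Total = 53946 + 10790 + 1561 = 66297.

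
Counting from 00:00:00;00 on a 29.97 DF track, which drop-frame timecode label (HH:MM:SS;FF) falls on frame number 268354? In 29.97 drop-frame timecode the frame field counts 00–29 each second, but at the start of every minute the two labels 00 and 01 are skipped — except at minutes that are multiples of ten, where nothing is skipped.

Each 10-minute DF block holds 10 × 60 × 30 − 9 × 2 = 17982 frames. 268354 ÷ 17982 → 14 full blocks, remainder 16606.
Within the partial block the first minute is 1800 frames and each further minute 1798, so 9 further minute boundaries passed. Total skipped labels = 18 × 14 + 2 × 9 = 270.
Non-drop label index = 268354 + 270 = 268624; at 30 labels/s that is 02:29:14:04, i.e. DF 02:29:14;04.

02:29:14;04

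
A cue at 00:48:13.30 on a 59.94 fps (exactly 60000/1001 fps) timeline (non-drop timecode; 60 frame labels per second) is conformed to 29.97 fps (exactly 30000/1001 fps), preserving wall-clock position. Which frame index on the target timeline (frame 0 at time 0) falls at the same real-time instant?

frame 86805

Source frame index: (0×3600 + 48×60 + 13) × 60 + 30 = 173610.
Real time: 173610 / (60000/1001) = 5792787/2000 s.
Target frame: (5792787/2000) × (30000/1001) = 86805.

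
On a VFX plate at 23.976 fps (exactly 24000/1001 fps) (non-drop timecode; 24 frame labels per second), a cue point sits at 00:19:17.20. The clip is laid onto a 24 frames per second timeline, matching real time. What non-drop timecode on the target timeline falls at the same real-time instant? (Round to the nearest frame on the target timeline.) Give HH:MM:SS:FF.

Source frame index: (0×3600 + 19×60 + 17) × 24 + 20 = 27788.
Real time: 27788 / (24000/1001) = 6953947/6000 s.
Target frame: (6953947/6000) × (24) = 6953947/250 ≈ 27815.788 → 27816.
At 24 labels/s: frame 27816 → 00:19:19:00.

00:19:19:00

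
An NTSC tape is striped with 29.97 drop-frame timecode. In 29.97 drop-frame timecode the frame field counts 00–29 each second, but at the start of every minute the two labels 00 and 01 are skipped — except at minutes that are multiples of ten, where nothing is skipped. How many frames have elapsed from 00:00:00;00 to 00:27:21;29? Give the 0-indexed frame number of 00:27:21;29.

Complete 10-minute blocks: 2, each 17982 frames → 35964.
Remaining 7 whole minutes in the current block: 1800 + 6 × 1798 = 12588 frames.
Within the current minute: 21 × 30 + 29 − 2 = 657 (labels ;00/;01 skipped at this minute). Total = 35964 + 12588 + 657 = 49209.

49209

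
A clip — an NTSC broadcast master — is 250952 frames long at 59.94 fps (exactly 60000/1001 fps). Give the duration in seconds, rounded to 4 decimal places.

4186.7159 seconds

Running time = 250952 × 1001/60000 = 31400369/7500 s ≈ 4186.7159 s.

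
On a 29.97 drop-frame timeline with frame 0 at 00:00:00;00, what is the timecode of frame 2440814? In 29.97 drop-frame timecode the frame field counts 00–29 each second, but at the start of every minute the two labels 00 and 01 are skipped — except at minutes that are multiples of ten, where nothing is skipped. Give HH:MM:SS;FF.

Ten DF minutes hold 17982 frames, so frame 2440814 lies in block 135 (frames 2427570–2445551) with 13244 frames into that block.
The block's first minute is 1800 frames and the rest 1798 each; 13244 frames reaches minute 7, so 135 × 18 + 7 × 2 = 2444 labels have been skipped so far.
Adding those back, label number 2440814 + 2444 = 2443258 at 30 labels/s is 81441 s + 28 f = 22 h 37 min 21 s frame 28, i.e. 22:37:21;28.

22:37:21;28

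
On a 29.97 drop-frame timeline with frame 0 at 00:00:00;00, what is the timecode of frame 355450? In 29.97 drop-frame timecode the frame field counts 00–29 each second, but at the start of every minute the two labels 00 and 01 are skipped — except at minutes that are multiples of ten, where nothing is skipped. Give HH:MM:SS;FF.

Ten DF minutes hold 17982 frames, so frame 355450 lies in block 19 (frames 341658–359639) with 13792 frames into that block.
The block's first minute is 1800 frames and the rest 1798 each; 13792 frames reaches minute 7, so 19 × 18 + 7 × 2 = 356 labels have been skipped so far.
Adding those back, label number 355450 + 356 = 355806 at 30 labels/s is 11860 s + 6 f = 3 h 17 min 40 s frame 6, i.e. 03:17:40;06.

03:17:40;06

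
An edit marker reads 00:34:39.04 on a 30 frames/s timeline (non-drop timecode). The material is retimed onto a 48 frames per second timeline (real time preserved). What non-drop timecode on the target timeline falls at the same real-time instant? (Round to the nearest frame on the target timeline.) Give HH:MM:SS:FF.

Source frame index: (0×3600 + 34×60 + 39) × 30 + 4 = 62374.
Real time: 62374 / (30) = 31187/15 s.
Target frame: (31187/15) × (48) = 498992/5 ≈ 99798.400 → 99798.
At 48 labels/s: frame 99798 → 00:34:39:06.

00:34:39:06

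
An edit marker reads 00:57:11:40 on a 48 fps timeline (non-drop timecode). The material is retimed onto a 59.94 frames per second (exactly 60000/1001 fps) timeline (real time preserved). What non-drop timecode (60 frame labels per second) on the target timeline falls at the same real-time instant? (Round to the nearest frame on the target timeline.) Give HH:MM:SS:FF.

Source frame index: (0×3600 + 57×60 + 11) × 48 + 40 = 164728.
Real time: 164728 / (48) = 20591/6 s.
Target frame: (20591/6) × (60000/1001) = 205910000/1001 ≈ 205704.296 → 205704.
At 60 labels/s: frame 205704 → 00:57:08:24.

00:57:08:24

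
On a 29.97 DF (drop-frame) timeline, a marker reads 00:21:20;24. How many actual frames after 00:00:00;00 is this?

Complete 10-minute blocks: 2, each 17982 frames → 35964.
Remaining 1 whole minute in the current block: 1800 + 0 × 1798 = 1800 frames.
Within the current minute: 20 × 30 + 24 − 2 = 622 (labels ;00/;01 skipped at this minute). Total = 35964 + 1800 + 622 = 38386.

38386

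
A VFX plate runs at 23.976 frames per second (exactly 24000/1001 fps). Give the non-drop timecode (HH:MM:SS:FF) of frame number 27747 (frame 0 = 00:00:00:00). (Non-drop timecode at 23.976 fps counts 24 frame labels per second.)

27747 ÷ 24 = 1156 full seconds, remainder 3 frames.
1156 s = 0 h 19 min 16 s.
Timecode: 00:19:16:03.

00:19:16:03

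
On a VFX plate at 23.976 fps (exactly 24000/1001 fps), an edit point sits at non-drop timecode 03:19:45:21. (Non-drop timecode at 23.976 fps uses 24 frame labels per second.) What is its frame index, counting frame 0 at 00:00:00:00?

Total seconds to the label: (3 × 3600 + 19 × 60 + 45) = 11985.
Frame index = 11985 × 24 + 21 = 287661.

frame 287661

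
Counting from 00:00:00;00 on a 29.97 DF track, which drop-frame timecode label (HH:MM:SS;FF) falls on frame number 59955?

00:33:20;15

Ten DF minutes hold 17982 frames, so frame 59955 lies in block 3 (frames 53946–71927) with 6009 frames into that block.
The block's first minute is 1800 frames and the rest 1798 each; 6009 frames reaches minute 3, so 3 × 18 + 3 × 2 = 60 labels have been skipped so far.
Adding those back, label number 59955 + 60 = 60015 at 30 labels/s is 2000 s + 15 f = 0 h 33 min 20 s frame 15, i.e. 00:33:20;15.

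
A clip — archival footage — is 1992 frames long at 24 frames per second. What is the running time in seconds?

Running time = 1992 / (24) = 83 s.

83 seconds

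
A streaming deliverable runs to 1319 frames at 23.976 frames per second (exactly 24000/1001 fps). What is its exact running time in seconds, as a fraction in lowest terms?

1320319/24000 seconds

Running time = 1319 ÷ (24000/1001) = 1319 × 1001/24000 = 1320319/24000 s.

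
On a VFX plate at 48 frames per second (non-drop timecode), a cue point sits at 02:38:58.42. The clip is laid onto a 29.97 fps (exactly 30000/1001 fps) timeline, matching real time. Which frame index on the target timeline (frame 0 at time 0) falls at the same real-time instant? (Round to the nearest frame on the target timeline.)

frame 285880

Source frame index: (2×3600 + 38×60 + 58) × 48 + 42 = 457866.
Real time: 457866 / (48) = 76311/8 s.
Target frame: (76311/8) × (30000/1001) = 286166250/1001 ≈ 285880.370 → 285880.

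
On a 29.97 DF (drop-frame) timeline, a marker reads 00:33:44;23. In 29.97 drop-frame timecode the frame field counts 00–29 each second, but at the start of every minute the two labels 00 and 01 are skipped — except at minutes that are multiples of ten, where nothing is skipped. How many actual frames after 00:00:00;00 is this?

60683

As if non-drop at 30 labels/s: (0 × 3600 + 33 × 60 + 44) × 30 + 23 = 60743.
Minute boundaries passed: 33; those not divisible by 10: 33 − 3 = 30; dropped labels = 2 × 30 = 60.
Actual frame index = 60743 − 60 = 60683.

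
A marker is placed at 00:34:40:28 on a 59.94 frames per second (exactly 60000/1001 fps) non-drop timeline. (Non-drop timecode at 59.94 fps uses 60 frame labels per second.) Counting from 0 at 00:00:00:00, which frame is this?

Total seconds to the label: (0 × 3600 + 34 × 60 + 40) = 2080.
Frame index = 2080 × 60 + 28 = 124828.

124828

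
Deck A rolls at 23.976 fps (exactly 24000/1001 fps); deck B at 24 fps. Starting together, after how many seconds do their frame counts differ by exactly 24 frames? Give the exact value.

1001 seconds

The gap grows by |24 − 24000/1001| = 24/1001 frames per second.
Time for a 24-frame gap: 24 ÷ (24/1001) = 1001 s.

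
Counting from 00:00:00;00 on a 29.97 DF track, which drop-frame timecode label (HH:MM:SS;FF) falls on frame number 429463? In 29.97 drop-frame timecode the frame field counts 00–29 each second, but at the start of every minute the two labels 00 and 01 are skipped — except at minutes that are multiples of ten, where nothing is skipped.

Each 10-minute DF block holds 10 × 60 × 30 − 9 × 2 = 17982 frames. 429463 ÷ 17982 → 23 full blocks, remainder 15877.
Within the partial block the first minute is 1800 frames and each further minute 1798, so 8 further minute boundaries passed. Total skipped labels = 18 × 23 + 2 × 8 = 430.
Non-drop label index = 429463 + 430 = 429893; at 30 labels/s that is 03:58:49:23, i.e. DF 03:58:49;23.

03:58:49;23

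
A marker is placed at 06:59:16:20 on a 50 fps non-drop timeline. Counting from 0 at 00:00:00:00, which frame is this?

Total seconds to the label: (6 × 3600 + 59 × 60 + 16) = 25156.
Frame index = 25156 × 50 + 20 = 1257820.

frame 1257820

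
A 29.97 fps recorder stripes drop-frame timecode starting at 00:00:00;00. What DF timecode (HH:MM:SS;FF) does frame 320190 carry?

02:58:03;22

Each 10-minute DF block holds 10 × 60 × 30 − 9 × 2 = 17982 frames. 320190 ÷ 17982 → 17 full blocks, remainder 14496.
Within the partial block the first minute is 1800 frames and each further minute 1798, so 8 further minute boundaries passed. Total skipped labels = 18 × 17 + 2 × 8 = 322.
Non-drop label index = 320190 + 322 = 320512; at 30 labels/s that is 02:58:03:22, i.e. DF 02:58:03;22.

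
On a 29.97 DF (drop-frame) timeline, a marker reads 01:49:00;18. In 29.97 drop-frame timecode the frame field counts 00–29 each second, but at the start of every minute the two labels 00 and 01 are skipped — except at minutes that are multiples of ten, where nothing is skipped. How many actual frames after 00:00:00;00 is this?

196020

Complete 10-minute blocks: 10, each 17982 frames → 179820.
Remaining 9 whole minutes in the current block: 1800 + 8 × 1798 = 16184 frames.
Within the current minute: 0 × 30 + 18 − 2 = 16 (labels ;00/;01 skipped at this minute). Total = 179820 + 16184 + 16 = 196020.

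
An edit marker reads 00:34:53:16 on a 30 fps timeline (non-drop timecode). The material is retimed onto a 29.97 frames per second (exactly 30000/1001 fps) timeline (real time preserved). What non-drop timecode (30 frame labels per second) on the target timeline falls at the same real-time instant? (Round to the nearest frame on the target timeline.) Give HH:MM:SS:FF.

Source frame index: (0×3600 + 34×60 + 53) × 30 + 16 = 62806.
Real time: 62806 / (30) = 31403/15 s.
Target frame: (31403/15) × (30000/1001) = 62806000/1001 ≈ 62743.257 → 62743.
At 30 labels/s: frame 62743 → 00:34:51:13.

00:34:51:13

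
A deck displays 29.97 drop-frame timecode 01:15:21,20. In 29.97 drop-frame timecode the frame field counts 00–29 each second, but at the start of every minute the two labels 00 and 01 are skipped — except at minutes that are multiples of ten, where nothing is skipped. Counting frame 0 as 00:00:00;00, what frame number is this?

135514

As if non-drop at 30 labels/s: (1 × 3600 + 15 × 60 + 21) × 30 + 20 = 135650.
Minute boundaries passed: 75; those not divisible by 10: 75 − 7 = 68; dropped labels = 2 × 68 = 136.
Actual frame index = 135650 − 136 = 135514.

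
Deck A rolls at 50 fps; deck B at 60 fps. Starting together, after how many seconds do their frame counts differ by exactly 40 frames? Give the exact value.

The gap grows by |60 − 50| = 10 frames per second.
Time for a 40-frame gap: 40 ÷ (10) = 4 s.

4 seconds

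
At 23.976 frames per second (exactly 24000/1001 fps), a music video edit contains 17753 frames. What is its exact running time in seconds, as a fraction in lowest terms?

17770753/24000 seconds

Running time = 17753 ÷ (24000/1001) = 17753 × 1001/24000 = 17770753/24000 s.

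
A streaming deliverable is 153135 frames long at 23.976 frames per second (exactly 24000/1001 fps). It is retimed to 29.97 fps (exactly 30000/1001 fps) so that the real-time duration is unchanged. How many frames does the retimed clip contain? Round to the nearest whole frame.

Frames at target rate = 153135 × (30000/1001) / (24000/1001) = 765675/4 ≈ 191418.750.
Nearest whole frame: 191419.

191419 frames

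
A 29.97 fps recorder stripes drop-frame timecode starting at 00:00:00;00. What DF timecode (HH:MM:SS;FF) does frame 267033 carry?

Each 10-minute DF block holds 10 × 60 × 30 − 9 × 2 = 17982 frames. 267033 ÷ 17982 → 14 full blocks, remainder 15285.
Within the partial block the first minute is 1800 frames and each further minute 1798, so 8 further minute boundaries passed. Total skipped labels = 18 × 14 + 2 × 8 = 268.
Non-drop label index = 267033 + 268 = 267301; at 30 labels/s that is 02:28:30:01, i.e. DF 02:28:30;01.

02:28:30;01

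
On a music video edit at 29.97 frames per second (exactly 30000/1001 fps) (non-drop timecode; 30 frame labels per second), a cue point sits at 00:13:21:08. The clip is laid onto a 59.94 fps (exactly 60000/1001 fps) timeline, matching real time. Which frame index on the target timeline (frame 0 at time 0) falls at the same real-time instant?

Source frame index: (0×3600 + 13×60 + 21) × 30 + 8 = 24038.
Real time: 24038 / (30000/1001) = 12031019/15000 s.
Target frame: (12031019/15000) × (60000/1001) = 48076.

frame 48076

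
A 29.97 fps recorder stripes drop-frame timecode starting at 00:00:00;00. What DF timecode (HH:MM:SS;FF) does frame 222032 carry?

Each 10-minute DF block holds 10 × 60 × 30 − 9 × 2 = 17982 frames. 222032 ÷ 17982 → 12 full blocks, remainder 6248.
Within the partial block the first minute is 1800 frames and each further minute 1798, so 3 further minute boundaries passed. Total skipped labels = 18 × 12 + 2 × 3 = 222.
Non-drop label index = 222032 + 222 = 222254; at 30 labels/s that is 02:03:28:14, i.e. DF 02:03:28;14.

02:03:28;14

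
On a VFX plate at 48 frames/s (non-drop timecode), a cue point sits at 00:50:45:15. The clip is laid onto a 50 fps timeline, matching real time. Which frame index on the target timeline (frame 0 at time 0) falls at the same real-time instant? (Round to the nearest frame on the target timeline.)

Source frame index: (0×3600 + 50×60 + 45) × 48 + 15 = 146175.
Real time: 146175 / (48) = 48725/16 s.
Target frame: (48725/16) × (50) = 1218125/8 ≈ 152265.625 → 152266.

frame 152266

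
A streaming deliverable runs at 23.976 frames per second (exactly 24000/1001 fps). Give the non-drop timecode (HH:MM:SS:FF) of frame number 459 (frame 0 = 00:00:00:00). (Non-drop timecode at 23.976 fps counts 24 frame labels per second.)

459 ÷ 24 = 19 full seconds, remainder 3 frames.
19 s = 0 h 0 min 19 s.
Timecode: 00:00:19:03.

00:00:19:03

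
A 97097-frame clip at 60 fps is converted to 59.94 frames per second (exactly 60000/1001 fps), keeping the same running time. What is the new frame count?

Target frames = source frames × (target rate / source rate) = 97097 × (60000/1001)/(60) = 97097 × 1000/1001 = 97000.

97000 frames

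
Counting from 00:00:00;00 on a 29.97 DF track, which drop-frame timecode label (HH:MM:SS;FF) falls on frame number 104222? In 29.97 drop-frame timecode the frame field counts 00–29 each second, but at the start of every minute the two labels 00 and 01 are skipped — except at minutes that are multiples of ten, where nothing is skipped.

Each 10-minute DF block holds 10 × 60 × 30 − 9 × 2 = 17982 frames. 104222 ÷ 17982 → 5 full blocks, remainder 14312.
Within the partial block the first minute is 1800 frames and each further minute 1798, so 7 further minute boundaries passed. Total skipped labels = 18 × 5 + 2 × 7 = 104.
Non-drop label index = 104222 + 104 = 104326; at 30 labels/s that is 00:57:57:16, i.e. DF 00:57:57;16.

00:57:57;16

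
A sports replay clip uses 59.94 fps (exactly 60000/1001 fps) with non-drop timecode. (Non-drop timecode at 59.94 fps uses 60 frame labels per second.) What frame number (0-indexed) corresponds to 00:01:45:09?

Total seconds to the label: (0 × 3600 + 1 × 60 + 45) = 105.
Frame index = 105 × 60 + 9 = 6309.

frame 6309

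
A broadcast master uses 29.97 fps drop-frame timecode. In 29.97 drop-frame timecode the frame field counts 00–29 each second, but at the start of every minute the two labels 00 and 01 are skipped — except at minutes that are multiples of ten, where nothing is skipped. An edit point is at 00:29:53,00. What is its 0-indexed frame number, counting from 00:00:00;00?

53736

Complete 10-minute blocks: 2, each 17982 frames → 35964.
Remaining 9 whole minutes in the current block: 1800 + 8 × 1798 = 16184 frames.
Within the current minute: 53 × 30 + 0 − 2 = 1588 (labels ;00/;01 skipped at this minute). Total = 35964 + 16184 + 1588 = 53736.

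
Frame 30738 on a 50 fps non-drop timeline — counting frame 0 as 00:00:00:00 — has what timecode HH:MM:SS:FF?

00:10:14:38

30738 ÷ 50 = 614 full seconds, remainder 38 frames.
614 s = 0 h 10 min 14 s.
Timecode: 00:10:14:38.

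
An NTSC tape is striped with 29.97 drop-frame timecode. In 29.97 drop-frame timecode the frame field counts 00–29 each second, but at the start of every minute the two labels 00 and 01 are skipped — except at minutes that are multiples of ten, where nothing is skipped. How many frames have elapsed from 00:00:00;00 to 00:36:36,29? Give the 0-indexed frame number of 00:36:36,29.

65843

Complete 10-minute blocks: 3, each 17982 frames → 53946.
Remaining 6 whole minutes in the current block: 1800 + 5 × 1798 = 10790 frames.
Within the current minute: 36 × 30 + 29 − 2 = 1107 (labels ;00/;01 skipped at this minute). Total = 53946 + 10790 + 1107 = 65843.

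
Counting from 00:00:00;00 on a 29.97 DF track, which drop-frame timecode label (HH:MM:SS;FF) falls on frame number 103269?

Each 10-minute DF block holds 10 × 60 × 30 − 9 × 2 = 17982 frames. 103269 ÷ 17982 → 5 full blocks, remainder 13359.
Within the partial block the first minute is 1800 frames and each further minute 1798, so 7 further minute boundaries passed. Total skipped labels = 18 × 5 + 2 × 7 = 104.
Non-drop label index = 103269 + 104 = 103373; at 30 labels/s that is 00:57:25:23, i.e. DF 00:57:25;23.

00:57:25;23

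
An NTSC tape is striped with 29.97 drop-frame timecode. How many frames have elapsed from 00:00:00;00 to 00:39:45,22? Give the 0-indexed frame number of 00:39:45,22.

Complete 10-minute blocks: 3, each 17982 frames → 53946.
Remaining 9 whole minutes in the current block: 1800 + 8 × 1798 = 16184 frames.
Within the current minute: 45 × 30 + 22 − 2 = 1370 (labels ;00/;01 skipped at this minute). Total = 53946 + 16184 + 1370 = 71500.

71500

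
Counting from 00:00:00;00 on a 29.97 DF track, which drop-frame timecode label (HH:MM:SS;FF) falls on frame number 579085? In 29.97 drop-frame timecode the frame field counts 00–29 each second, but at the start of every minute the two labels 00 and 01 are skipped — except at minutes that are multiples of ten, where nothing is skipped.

05:22:02;05

Ten DF minutes hold 17982 frames, so frame 579085 lies in block 32 (frames 575424–593405) with 3661 frames into that block.
The block's first minute is 1800 frames and the rest 1798 each; 3661 frames reaches minute 2, so 32 × 18 + 2 × 2 = 580 labels have been skipped so far.
Adding those back, label number 579085 + 580 = 579665 at 30 labels/s is 19322 s + 5 f = 5 h 22 min 2 s frame 5, i.e. 05:22:02;05.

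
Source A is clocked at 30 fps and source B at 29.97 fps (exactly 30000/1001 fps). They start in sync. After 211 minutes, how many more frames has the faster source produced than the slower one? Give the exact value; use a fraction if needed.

379800/1001 frames

211 min = 12660 s.
A emits 30 × 12660 = 379800 frames; B emits 30000/1001 × 12660 = 379800000/1001.
Difference = 379800/1001 frames (≈ 379.4206); B is behind A.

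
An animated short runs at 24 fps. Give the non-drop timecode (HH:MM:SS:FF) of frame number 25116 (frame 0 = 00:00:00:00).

00:17:26:12

25116 ÷ 24 = 1046 full seconds, remainder 12 frames.
1046 s = 0 h 17 min 26 s.
Timecode: 00:17:26:12.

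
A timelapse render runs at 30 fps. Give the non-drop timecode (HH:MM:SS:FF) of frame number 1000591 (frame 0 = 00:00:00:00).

09:15:53:01

1000591 ÷ 30 = 33353 full seconds, remainder 1 frame.
33353 s = 9 h 15 min 53 s.
Timecode: 09:15:53:01.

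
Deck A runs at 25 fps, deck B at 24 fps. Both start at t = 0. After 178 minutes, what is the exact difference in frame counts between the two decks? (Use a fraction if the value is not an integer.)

178 min = 10680 s.
A emits 25 × 10680 = 267000 frames; B emits 24 × 10680 = 256320.
Difference = 10680 frames; B is behind A.

10680 frames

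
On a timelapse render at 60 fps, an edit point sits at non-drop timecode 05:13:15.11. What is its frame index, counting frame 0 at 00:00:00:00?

1127711

Total seconds to the label: (5 × 3600 + 13 × 60 + 15) = 18795.
Frame index = 18795 × 60 + 11 = 1127711.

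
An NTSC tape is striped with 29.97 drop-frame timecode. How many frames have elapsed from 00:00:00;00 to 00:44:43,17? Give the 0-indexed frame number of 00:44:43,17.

As if non-drop at 30 labels/s: (0 × 3600 + 44 × 60 + 43) × 30 + 17 = 80507.
Minute boundaries passed: 44; those not divisible by 10: 44 − 4 = 40; dropped labels = 2 × 40 = 80.
Actual frame index = 80507 − 80 = 80427.

80427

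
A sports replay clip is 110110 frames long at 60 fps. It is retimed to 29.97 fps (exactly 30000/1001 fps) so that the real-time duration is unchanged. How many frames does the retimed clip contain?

55000 frames

Target frames = source frames × (target rate / source rate) = 110110 × (30000/1001)/(60) = 110110 × 500/1001 = 55000.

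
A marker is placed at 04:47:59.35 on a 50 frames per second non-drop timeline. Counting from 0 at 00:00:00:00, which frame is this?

frame 863985

Total seconds to the label: (4 × 3600 + 47 × 60 + 59) = 17279.
Frame index = 17279 × 50 + 35 = 863985.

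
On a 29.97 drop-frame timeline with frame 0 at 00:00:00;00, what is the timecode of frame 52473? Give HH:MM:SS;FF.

00:29:10;27

Ten DF minutes hold 17982 frames, so frame 52473 lies in block 2 (frames 35964–53945) with 16509 frames into that block.
The block's first minute is 1800 frames and the rest 1798 each; 16509 frames reaches minute 9, so 2 × 18 + 9 × 2 = 54 labels have been skipped so far.
Adding those back, label number 52473 + 54 = 52527 at 30 labels/s is 1750 s + 27 f = 0 h 29 min 10 s frame 27, i.e. 00:29:10;27.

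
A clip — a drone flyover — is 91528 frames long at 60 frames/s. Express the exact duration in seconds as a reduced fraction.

Running time = 91528 ÷ (60) = 91528 × 1/60 = 22882/15 s.

22882/15 seconds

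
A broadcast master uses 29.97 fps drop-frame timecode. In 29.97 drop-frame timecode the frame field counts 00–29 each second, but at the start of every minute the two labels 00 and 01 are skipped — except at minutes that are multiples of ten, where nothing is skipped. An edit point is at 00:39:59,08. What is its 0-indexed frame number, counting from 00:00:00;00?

71906

As if non-drop at 30 labels/s: (0 × 3600 + 39 × 60 + 59) × 30 + 8 = 71978.
Minute boundaries passed: 39; those not divisible by 10: 39 − 3 = 36; dropped labels = 2 × 36 = 72.
Actual frame index = 71978 − 72 = 71906.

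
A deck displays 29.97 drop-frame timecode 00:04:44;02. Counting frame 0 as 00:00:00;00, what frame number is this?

As if non-drop at 30 labels/s: (0 × 3600 + 4 × 60 + 44) × 30 + 2 = 8522.
Minute boundaries passed: 4; those not divisible by 10: 4 − 0 = 4; dropped labels = 2 × 4 = 8.
Actual frame index = 8522 − 8 = 8514.

8514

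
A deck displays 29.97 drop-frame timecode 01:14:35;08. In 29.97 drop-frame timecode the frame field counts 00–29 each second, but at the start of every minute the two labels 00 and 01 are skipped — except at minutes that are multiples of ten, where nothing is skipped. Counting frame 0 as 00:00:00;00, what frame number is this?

As if non-drop at 30 labels/s: (1 × 3600 + 14 × 60 + 35) × 30 + 8 = 134258.
Minute boundaries passed: 74; those not divisible by 10: 74 − 7 = 67; dropped labels = 2 × 67 = 134.
Actual frame index = 134258 − 134 = 134124.

134124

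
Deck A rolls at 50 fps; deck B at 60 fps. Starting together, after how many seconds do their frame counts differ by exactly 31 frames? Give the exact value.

The gap grows by |60 − 50| = 10 frames per second.
Time for a 31-frame gap: 31 ÷ (10) = 3.1 s.

3.1 seconds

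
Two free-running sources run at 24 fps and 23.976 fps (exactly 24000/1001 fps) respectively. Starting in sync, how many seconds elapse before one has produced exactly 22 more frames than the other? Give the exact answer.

The gap grows by |24000/1001 − 24| = 24/1001 frames per second.
Time for a 22-frame gap: 22 ÷ (24/1001) = 11011/12 s.

11011/12 seconds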